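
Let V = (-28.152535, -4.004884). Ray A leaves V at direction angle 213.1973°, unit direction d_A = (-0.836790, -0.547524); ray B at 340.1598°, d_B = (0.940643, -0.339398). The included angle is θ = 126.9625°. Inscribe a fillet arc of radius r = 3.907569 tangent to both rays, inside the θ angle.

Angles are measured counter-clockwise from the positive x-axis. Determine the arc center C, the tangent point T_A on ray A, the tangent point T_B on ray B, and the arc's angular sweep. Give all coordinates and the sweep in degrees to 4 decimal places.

bisector direction at 276.6786° = (0.116299,-0.993214)
center distance |VC| = r/sin(θ/2) = 3.907569/sin(63.4813°) = 4.367032
C = V + |VC|·bis = (-27.6447,-8.3423)
T_A = V + ((C−V)·d_A)·d_A = V + 1.9498·d_A = (-29.7841,-5.0725)
T_B = V + ((C−V)·d_B)·d_B = V + 1.9498·d_B = (-26.3184,-4.6667)
sweep = 180° − θ = 53.0375°

center=(-27.6447,-8.3423) T_A=(-29.7841,-5.0725) T_B=(-26.3184,-4.6667) sweep=53.0375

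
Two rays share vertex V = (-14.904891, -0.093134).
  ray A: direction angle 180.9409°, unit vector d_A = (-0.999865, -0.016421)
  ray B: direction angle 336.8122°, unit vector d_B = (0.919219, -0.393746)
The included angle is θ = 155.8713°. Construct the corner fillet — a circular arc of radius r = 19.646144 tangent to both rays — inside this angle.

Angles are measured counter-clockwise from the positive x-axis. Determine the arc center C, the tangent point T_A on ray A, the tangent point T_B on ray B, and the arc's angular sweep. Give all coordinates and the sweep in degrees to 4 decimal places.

center=(-18.7807,-19.8056) T_A=(-19.1033,-0.1621) T_B=(-11.0451,-1.7465) sweep=24.1287

bisector direction at 258.8766° = (-0.192924,-0.981214)
center distance |VC| = r/sin(θ/2) = 19.646144/sin(77.9356°) = 20.089859
C = V + |VC|·bis = (-18.7807,-19.8056)
T_A = V + ((C−V)·d_A)·d_A = V + 4.1990·d_A = (-19.1033,-0.1621)
T_B = V + ((C−V)·d_B)·d_B = V + 4.1990·d_B = (-11.0451,-1.7465)
sweep = 180° − θ = 24.1287°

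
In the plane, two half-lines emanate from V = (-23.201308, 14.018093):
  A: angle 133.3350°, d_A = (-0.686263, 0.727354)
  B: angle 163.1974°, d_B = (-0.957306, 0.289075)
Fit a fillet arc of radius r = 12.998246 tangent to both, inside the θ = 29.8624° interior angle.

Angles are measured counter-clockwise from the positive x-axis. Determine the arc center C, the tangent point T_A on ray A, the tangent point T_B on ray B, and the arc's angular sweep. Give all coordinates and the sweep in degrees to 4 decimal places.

center=(-66.1069,40.5521) T_A=(-56.6526,49.4723) T_B=(-69.8644,28.1088) sweep=150.1376

bisector direction at 148.2662° = (-0.850501,0.525973)
center distance |VC| = r/sin(θ/2) = 12.998246/sin(14.9312°) = 50.447477
C = V + |VC|·bis = (-66.1069,40.5521)
T_A = V + ((C−V)·d_A)·d_A = V + 48.7442·d_A = (-56.6526,49.4723)
T_B = V + ((C−V)·d_B)·d_B = V + 48.7442·d_B = (-69.8644,28.1088)
sweep = 180° − θ = 150.1376°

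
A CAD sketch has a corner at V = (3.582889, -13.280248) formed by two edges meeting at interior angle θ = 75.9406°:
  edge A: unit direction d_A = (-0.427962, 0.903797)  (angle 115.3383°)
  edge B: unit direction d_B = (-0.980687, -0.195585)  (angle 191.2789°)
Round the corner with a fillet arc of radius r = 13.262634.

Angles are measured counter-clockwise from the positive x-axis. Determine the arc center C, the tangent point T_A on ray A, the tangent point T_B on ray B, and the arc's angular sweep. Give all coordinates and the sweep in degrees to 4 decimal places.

center=(-15.6764,-3.5974) T_A=(-3.6897,2.0785) T_B=(-13.0825,-16.6039) sweep=104.0594

bisector direction at 153.3086° = (-0.893439,0.449185)
center distance |VC| = r/sin(θ/2) = 13.262634/sin(37.9703°) = 21.556394
C = V + |VC|·bis = (-15.6764,-3.5974)
T_A = V + ((C−V)·d_A)·d_A = V + 16.9935·d_A = (-3.6897,2.0785)
T_B = V + ((C−V)·d_B)·d_B = V + 16.9935·d_B = (-13.0825,-16.6039)
sweep = 180° − θ = 104.0594°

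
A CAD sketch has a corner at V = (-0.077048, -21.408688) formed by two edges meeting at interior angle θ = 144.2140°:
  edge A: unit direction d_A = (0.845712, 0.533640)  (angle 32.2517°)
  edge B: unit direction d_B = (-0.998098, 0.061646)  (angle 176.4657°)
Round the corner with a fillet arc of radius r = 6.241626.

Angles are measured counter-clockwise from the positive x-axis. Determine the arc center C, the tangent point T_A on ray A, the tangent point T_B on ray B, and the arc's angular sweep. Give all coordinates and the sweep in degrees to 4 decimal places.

center=(-1.7036,-15.0547) T_A=(1.6272,-20.3333) T_B=(-2.0884,-21.2845) sweep=35.7860

bisector direction at 104.3587° = (-0.247992,0.968762)
center distance |VC| = r/sin(θ/2) = 6.241626/sin(72.1070°) = 6.558866
C = V + |VC|·bis = (-1.7036,-15.0547)
T_A = V + ((C−V)·d_A)·d_A = V + 2.0151·d_A = (1.6272,-20.3333)
T_B = V + ((C−V)·d_B)·d_B = V + 2.0151·d_B = (-2.0884,-21.2845)
sweep = 180° − θ = 35.7860°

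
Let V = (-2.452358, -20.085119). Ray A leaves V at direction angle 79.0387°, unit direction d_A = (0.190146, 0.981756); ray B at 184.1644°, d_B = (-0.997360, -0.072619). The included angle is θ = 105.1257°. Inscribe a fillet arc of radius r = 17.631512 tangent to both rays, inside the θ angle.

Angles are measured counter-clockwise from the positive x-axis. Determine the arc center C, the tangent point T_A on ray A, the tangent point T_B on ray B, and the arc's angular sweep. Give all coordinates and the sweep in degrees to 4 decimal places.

bisector direction at 131.6016° = (-0.663946,0.747780)
center distance |VC| = r/sin(θ/2) = 17.631512/sin(52.5628°) = 22.205357
C = V + |VC|·bis = (-17.1955,-3.4804)
T_A = V + ((C−V)·d_A)·d_A = V + 13.4984·d_A = (0.1143,-6.8330)
T_B = V + ((C−V)·d_B)·d_B = V + 13.4984·d_B = (-15.9152,-21.0654)
sweep = 180° − θ = 74.8743°

center=(-17.1955,-3.4804) T_A=(0.1143,-6.8330) T_B=(-15.9152,-21.0654) sweep=74.8743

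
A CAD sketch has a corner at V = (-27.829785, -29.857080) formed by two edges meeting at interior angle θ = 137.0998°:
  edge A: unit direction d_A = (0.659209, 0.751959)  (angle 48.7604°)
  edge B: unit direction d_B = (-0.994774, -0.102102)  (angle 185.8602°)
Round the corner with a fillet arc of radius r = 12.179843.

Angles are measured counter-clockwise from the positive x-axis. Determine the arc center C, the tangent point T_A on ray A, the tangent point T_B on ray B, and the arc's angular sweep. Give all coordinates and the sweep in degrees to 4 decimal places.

center=(-33.8339,-18.2295) T_A=(-24.6751,-26.2586) T_B=(-32.5903,-30.3457) sweep=42.9002

bisector direction at 117.3103° = (-0.458809,0.888535)
center distance |VC| = r/sin(θ/2) = 12.179843/sin(68.5499°) = 13.086243
C = V + |VC|·bis = (-33.8339,-18.2295)
T_A = V + ((C−V)·d_A)·d_A = V + 4.7855·d_A = (-24.6751,-26.2586)
T_B = V + ((C−V)·d_B)·d_B = V + 4.7855·d_B = (-32.5903,-30.3457)
sweep = 180° − θ = 42.9002°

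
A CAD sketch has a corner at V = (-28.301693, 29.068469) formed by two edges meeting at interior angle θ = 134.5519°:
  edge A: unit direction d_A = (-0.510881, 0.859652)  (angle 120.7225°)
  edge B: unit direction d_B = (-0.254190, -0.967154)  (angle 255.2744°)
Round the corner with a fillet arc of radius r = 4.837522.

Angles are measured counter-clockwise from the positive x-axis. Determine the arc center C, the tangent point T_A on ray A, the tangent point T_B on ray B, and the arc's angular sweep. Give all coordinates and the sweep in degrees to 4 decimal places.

center=(-33.4953,28.3387) T_A=(-29.3367,30.8101) T_B=(-28.8167,27.1090) sweep=45.4481

bisector direction at 187.9984° = (-0.990272,-0.139146)
center distance |VC| = r/sin(θ/2) = 4.837522/sin(67.2759°) = 5.244631
C = V + |VC|·bis = (-33.4953,28.3387)
T_A = V + ((C−V)·d_A)·d_A = V + 2.0260·d_A = (-29.3367,30.8101)
T_B = V + ((C−V)·d_B)·d_B = V + 2.0260·d_B = (-28.8167,27.1090)
sweep = 180° − θ = 45.4481°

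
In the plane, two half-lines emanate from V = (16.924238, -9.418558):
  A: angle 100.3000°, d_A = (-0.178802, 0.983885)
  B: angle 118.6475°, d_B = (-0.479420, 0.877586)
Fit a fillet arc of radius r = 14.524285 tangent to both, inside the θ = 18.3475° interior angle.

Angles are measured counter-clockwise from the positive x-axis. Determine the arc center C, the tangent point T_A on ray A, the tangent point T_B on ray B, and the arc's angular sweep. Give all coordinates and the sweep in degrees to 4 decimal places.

bisector direction at 109.4737° = (-0.333375,0.942794)
center distance |VC| = r/sin(θ/2) = 14.524285/sin(9.1738°) = 91.101949
C = V + |VC|·bis = (-13.4469,76.4718)
T_A = V + ((C−V)·d_A)·d_A = V + 89.9367·d_A = (0.8434,79.0688)
T_B = V + ((C−V)·d_B)·d_B = V + 89.9367·d_B = (-26.1932,69.5086)
sweep = 180° − θ = 161.6525°

center=(-13.4469,76.4718) T_A=(0.8434,79.0688) T_B=(-26.1932,69.5086) sweep=161.6525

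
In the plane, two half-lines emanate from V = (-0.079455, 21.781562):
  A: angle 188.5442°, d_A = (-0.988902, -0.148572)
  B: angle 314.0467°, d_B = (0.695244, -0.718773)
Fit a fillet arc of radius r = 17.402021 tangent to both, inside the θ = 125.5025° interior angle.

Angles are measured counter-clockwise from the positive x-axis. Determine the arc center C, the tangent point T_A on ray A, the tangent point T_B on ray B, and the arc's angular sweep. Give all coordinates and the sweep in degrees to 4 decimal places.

center=(-6.3567,3.2411) T_A=(-8.9421,20.4500) T_B=(6.1514,15.3398) sweep=54.4975

bisector direction at 251.2955° = (-0.320688,-0.947185)
center distance |VC| = r/sin(θ/2) = 17.402021/sin(62.7512°) = 19.574229
C = V + |VC|·bis = (-6.3567,3.2411)
T_A = V + ((C−V)·d_A)·d_A = V + 8.9621·d_A = (-8.9421,20.4500)
T_B = V + ((C−V)·d_B)·d_B = V + 8.9621·d_B = (6.1514,15.3398)
sweep = 180° − θ = 54.4975°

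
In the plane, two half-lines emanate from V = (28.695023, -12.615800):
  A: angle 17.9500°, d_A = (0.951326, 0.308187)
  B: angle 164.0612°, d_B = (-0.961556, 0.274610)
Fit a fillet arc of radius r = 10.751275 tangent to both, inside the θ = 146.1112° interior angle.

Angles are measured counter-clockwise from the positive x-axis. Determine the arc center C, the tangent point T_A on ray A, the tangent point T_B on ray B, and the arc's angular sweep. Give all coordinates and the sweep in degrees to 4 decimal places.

bisector direction at 91.0056° = (-0.017550,0.999846)
center distance |VC| = r/sin(θ/2) = 10.751275/sin(73.0556°) = 11.239190
C = V + |VC|·bis = (28.4978,-1.3783)
T_A = V + ((C−V)·d_A)·d_A = V + 3.2756·d_A = (31.8112,-11.6063)
T_B = V + ((C−V)·d_B)·d_B = V + 3.2756·d_B = (25.5454,-11.7163)
sweep = 180° − θ = 33.8888°

center=(28.4978,-1.3783) T_A=(31.8112,-11.6063) T_B=(25.5454,-11.7163) sweep=33.8888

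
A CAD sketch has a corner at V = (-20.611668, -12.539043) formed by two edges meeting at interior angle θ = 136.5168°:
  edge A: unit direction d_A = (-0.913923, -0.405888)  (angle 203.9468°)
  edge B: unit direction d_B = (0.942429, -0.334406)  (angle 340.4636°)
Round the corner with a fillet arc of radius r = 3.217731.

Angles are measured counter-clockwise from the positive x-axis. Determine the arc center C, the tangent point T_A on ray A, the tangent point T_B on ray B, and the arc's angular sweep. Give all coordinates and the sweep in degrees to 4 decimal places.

center=(-20.4784,-16.0006) T_A=(-21.7844,-13.0599) T_B=(-19.4023,-12.9682) sweep=43.4832

bisector direction at 272.2052° = (0.038478,-0.999259)
center distance |VC| = r/sin(θ/2) = 3.217731/sin(68.2584°) = 3.464158
C = V + |VC|·bis = (-20.4784,-16.0006)
T_A = V + ((C−V)·d_A)·d_A = V + 1.2832·d_A = (-21.7844,-13.0599)
T_B = V + ((C−V)·d_B)·d_B = V + 1.2832·d_B = (-19.4023,-12.9682)
sweep = 180° − θ = 43.4832°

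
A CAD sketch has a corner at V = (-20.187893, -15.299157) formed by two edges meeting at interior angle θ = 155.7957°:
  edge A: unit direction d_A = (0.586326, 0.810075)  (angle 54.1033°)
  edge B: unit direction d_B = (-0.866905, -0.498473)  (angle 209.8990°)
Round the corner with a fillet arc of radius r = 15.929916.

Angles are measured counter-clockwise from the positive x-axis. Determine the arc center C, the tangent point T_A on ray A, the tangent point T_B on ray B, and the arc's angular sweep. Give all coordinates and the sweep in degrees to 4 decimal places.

center=(-31.0896,-3.1921) T_A=(-18.1852,-12.5322) T_B=(-23.1490,-17.0018) sweep=24.2043

bisector direction at 132.0011° = (-0.669146,0.743131)
center distance |VC| = r/sin(θ/2) = 15.929916/sin(77.8979°) = 16.292000
C = V + |VC|·bis = (-31.0896,-3.1921)
T_A = V + ((C−V)·d_A)·d_A = V + 3.4157·d_A = (-18.1852,-12.5322)
T_B = V + ((C−V)·d_B)·d_B = V + 3.4157·d_B = (-23.1490,-17.0018)
sweep = 180° − θ = 24.2043°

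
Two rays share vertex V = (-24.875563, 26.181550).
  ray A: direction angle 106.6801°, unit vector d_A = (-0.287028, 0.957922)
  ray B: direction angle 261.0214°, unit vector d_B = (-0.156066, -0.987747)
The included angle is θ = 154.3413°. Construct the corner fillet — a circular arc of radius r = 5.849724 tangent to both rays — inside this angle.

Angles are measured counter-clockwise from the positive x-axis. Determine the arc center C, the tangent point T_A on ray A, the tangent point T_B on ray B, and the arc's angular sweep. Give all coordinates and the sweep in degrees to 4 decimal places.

center=(-30.8615,25.7786) T_A=(-25.2579,27.4577) T_B=(-25.0835,24.8657) sweep=25.6587

bisector direction at 183.8507° = (-0.997742,-0.067158)
center distance |VC| = r/sin(θ/2) = 5.849724/sin(77.1706°) = 5.999497
C = V + |VC|·bis = (-30.8615,25.7786)
T_A = V + ((C−V)·d_A)·d_A = V + 1.3322·d_A = (-25.2579,27.4577)
T_B = V + ((C−V)·d_B)·d_B = V + 1.3322·d_B = (-25.0835,24.8657)
sweep = 180° − θ = 25.6587°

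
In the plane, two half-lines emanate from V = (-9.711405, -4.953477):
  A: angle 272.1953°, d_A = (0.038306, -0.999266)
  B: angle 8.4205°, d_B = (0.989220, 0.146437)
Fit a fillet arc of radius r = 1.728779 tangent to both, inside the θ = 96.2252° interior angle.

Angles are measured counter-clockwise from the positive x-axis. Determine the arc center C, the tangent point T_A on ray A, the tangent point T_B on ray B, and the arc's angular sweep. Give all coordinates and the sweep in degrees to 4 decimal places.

bisector direction at 320.3079° = (0.769488,-0.638662)
center distance |VC| = r/sin(θ/2) = 1.728779/sin(48.1126°) = 2.322197
C = V + |VC|·bis = (-7.9245,-6.4366)
T_A = V + ((C−V)·d_A)·d_A = V + 1.5505·d_A = (-9.6520,-6.5028)
T_B = V + ((C−V)·d_B)·d_B = V + 1.5505·d_B = (-8.1777,-4.7264)
sweep = 180° − θ = 83.7748°

center=(-7.9245,-6.4366) T_A=(-9.6520,-6.5028) T_B=(-8.1777,-4.7264) sweep=83.7748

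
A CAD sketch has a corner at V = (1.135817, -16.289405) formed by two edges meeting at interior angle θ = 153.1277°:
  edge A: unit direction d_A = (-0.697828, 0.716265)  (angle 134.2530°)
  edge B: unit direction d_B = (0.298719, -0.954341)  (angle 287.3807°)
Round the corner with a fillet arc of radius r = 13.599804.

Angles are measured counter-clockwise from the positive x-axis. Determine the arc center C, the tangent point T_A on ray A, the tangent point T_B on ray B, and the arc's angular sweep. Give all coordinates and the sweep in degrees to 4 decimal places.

center=(-10.8725,-23.4526) T_A=(-1.1314,-13.9623) T_B=(2.1064,-19.3901) sweep=26.8723

bisector direction at 210.8169° = (-0.858809,-0.512295)
center distance |VC| = r/sin(θ/2) = 13.599804/sin(76.5639°) = 13.982513
C = V + |VC|·bis = (-10.8725,-23.4526)
T_A = V + ((C−V)·d_A)·d_A = V + 3.2490·d_A = (-1.1314,-13.9623)
T_B = V + ((C−V)·d_B)·d_B = V + 3.2490·d_B = (2.1064,-19.3901)
sweep = 180° − θ = 26.8723°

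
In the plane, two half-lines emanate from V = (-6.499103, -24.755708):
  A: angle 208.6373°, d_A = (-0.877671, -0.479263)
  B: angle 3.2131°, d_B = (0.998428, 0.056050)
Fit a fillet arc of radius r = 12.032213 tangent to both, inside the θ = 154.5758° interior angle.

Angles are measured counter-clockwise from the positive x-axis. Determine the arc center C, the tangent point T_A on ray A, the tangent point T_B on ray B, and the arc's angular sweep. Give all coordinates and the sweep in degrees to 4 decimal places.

center=(-3.1147,-36.6169) T_A=(-8.8813,-26.0565) T_B=(-3.7891,-24.6036) sweep=25.4242

bisector direction at 285.9252° = (0.274382,-0.961621)
center distance |VC| = r/sin(θ/2) = 12.032213/sin(77.2879°) = 12.334556
C = V + |VC|·bis = (-3.1147,-36.6169)
T_A = V + ((C−V)·d_A)·d_A = V + 2.7142·d_A = (-8.8813,-26.0565)
T_B = V + ((C−V)·d_B)·d_B = V + 2.7142·d_B = (-3.7891,-24.6036)
sweep = 180° − θ = 25.4242°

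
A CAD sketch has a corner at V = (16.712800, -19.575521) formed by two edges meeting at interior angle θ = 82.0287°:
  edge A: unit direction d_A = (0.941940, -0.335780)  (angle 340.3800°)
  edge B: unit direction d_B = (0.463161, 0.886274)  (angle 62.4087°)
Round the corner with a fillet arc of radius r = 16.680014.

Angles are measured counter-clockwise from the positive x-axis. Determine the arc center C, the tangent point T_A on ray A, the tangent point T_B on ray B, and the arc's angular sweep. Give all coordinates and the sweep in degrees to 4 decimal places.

bisector direction at 21.3943° = (0.931092,0.364785)
center distance |VC| = r/sin(θ/2) = 16.680014/sin(41.0144°) = 25.417241
C = V + |VC|·bis = (40.3786,-10.3037)
T_A = V + ((C−V)·d_A)·d_A = V + 19.1785·d_A = (34.7778,-26.0153)
T_B = V + ((C−V)·d_B)·d_B = V + 19.1785·d_B = (25.5955,-2.5782)
sweep = 180° − θ = 97.9713°

center=(40.3786,-10.3037) T_A=(34.7778,-26.0153) T_B=(25.5955,-2.5782) sweep=97.9713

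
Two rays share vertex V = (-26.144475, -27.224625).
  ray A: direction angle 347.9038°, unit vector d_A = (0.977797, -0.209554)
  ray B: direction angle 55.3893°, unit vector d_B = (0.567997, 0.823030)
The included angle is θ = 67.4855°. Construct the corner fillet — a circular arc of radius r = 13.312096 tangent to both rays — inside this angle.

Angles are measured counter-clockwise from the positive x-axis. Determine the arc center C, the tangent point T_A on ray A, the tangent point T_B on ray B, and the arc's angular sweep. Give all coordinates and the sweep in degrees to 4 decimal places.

bisector direction at 21.6466° = (0.929477,0.368880)
center distance |VC| = r/sin(θ/2) = 13.312096/sin(33.7428°) = 23.965678
C = V + |VC|·bis = (-3.8689,-18.3842)
T_A = V + ((C−V)·d_A)·d_A = V + 19.9284·d_A = (-6.6585,-31.4007)
T_B = V + ((C−V)·d_B)·d_B = V + 19.9284·d_B = (-14.8252,-10.8229)
sweep = 180° − θ = 112.5145°

center=(-3.8689,-18.3842) T_A=(-6.6585,-31.4007) T_B=(-14.8252,-10.8229) sweep=112.5145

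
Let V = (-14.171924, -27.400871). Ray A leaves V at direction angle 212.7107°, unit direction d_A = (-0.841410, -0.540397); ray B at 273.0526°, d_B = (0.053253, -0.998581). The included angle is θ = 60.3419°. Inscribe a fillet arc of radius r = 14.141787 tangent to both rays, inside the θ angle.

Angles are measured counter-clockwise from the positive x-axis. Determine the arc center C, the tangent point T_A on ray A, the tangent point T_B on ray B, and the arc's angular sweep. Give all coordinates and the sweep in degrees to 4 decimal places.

bisector direction at 242.8817° = (-0.455830,-0.890067)
center distance |VC| = r/sin(θ/2) = 14.141787/sin(30.1710°) = 28.138286
C = V + |VC|·bis = (-26.9982,-52.4458)
T_A = V + ((C−V)·d_A)·d_A = V + 24.3264·d_A = (-34.6404,-40.5468)
T_B = V + ((C−V)·d_B)·d_B = V + 24.3264·d_B = (-12.8765,-51.6927)
sweep = 180° − θ = 119.6581°

center=(-26.9982,-52.4458) T_A=(-34.6404,-40.5468) T_B=(-12.8765,-51.6927) sweep=119.6581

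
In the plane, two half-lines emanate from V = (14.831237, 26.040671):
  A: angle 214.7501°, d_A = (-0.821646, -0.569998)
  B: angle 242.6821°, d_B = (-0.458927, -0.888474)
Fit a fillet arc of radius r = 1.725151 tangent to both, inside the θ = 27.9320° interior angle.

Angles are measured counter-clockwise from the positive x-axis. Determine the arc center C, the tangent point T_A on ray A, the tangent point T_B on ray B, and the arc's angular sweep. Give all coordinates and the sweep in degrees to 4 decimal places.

bisector direction at 228.7161° = (-0.659791,-0.751450)
center distance |VC| = r/sin(θ/2) = 1.725151/sin(13.9660°) = 7.148039
C = V + |VC|·bis = (10.1150,20.6693)
T_A = V + ((C−V)·d_A)·d_A = V + 6.9367·d_A = (9.1317,22.0867)
T_B = V + ((C−V)·d_B)·d_B = V + 6.9367·d_B = (11.6478,19.8776)
sweep = 180° − θ = 152.0680°

center=(10.1150,20.6693) T_A=(9.1317,22.0867) T_B=(11.6478,19.8776) sweep=152.0680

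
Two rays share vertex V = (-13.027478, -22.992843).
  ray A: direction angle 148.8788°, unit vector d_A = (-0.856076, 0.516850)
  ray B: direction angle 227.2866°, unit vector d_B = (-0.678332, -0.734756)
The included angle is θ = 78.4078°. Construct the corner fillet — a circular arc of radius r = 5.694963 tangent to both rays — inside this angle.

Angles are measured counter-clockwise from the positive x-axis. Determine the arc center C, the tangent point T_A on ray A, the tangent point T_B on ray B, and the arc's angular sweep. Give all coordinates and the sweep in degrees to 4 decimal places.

center=(-21.9478,-24.2596) T_A=(-19.0044,-19.3843) T_B=(-17.7634,-28.1227) sweep=101.5922

bisector direction at 188.0827° = (-0.990066,-0.140602)
center distance |VC| = r/sin(θ/2) = 5.694963/sin(39.2039°) = 9.009848
C = V + |VC|·bis = (-21.9478,-24.2596)
T_A = V + ((C−V)·d_A)·d_A = V + 6.9817·d_A = (-19.0044,-19.3843)
T_B = V + ((C−V)·d_B)·d_B = V + 6.9817·d_B = (-17.7634,-28.1227)
sweep = 180° − θ = 101.5922°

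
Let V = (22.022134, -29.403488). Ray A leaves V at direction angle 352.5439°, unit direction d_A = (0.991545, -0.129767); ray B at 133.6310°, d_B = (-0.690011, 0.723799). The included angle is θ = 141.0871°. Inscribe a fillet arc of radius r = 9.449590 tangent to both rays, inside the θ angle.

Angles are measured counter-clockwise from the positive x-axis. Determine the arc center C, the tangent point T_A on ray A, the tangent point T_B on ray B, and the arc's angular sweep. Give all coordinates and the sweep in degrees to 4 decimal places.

center=(26.5583,-20.4670) T_A=(25.3321,-29.8367) T_B=(19.7187,-26.9873) sweep=38.9129

bisector direction at 63.0874° = (0.452630,0.891698)
center distance |VC| = r/sin(θ/2) = 9.449590/sin(70.5435°) = 10.021891
C = V + |VC|·bis = (26.5583,-20.4670)
T_A = V + ((C−V)·d_A)·d_A = V + 3.3382·d_A = (25.3321,-29.8367)
T_B = V + ((C−V)·d_B)·d_B = V + 3.3382·d_B = (19.7187,-26.9873)
sweep = 180° − θ = 38.9129°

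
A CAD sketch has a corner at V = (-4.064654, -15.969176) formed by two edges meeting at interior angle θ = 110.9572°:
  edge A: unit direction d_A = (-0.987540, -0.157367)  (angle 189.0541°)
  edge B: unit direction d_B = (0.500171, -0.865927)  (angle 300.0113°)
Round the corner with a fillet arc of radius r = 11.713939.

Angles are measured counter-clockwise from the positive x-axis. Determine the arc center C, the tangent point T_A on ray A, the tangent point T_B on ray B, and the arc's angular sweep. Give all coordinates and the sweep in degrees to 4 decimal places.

bisector direction at 244.5327° = (-0.429996,-0.902831)
center distance |VC| = r/sin(θ/2) = 11.713939/sin(55.4786°) = 14.217419
C = V + |VC|·bis = (-10.1781,-28.8051)
T_A = V + ((C−V)·d_A)·d_A = V + 8.0572·d_A = (-12.0215,-17.2371)
T_B = V + ((C−V)·d_B)·d_B = V + 8.0572·d_B = (-0.0347,-22.9461)
sweep = 180° − θ = 69.0428°

center=(-10.1781,-28.8051) T_A=(-12.0215,-17.2371) T_B=(-0.0347,-22.9461) sweep=69.0428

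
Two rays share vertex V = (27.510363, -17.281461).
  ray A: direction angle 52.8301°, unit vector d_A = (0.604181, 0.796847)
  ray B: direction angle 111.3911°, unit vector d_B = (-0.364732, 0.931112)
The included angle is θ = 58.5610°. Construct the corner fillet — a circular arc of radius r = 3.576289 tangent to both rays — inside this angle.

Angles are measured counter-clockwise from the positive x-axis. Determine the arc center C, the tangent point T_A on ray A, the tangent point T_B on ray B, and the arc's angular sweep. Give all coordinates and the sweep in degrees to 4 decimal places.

center=(28.5140,-10.0385) T_A=(31.3638,-12.1992) T_B=(25.1841,-11.3429) sweep=121.4390

bisector direction at 82.1106° = (0.137261,0.990535)
center distance |VC| = r/sin(θ/2) = 3.576289/sin(29.2805°) = 7.312194
C = V + |VC|·bis = (28.5140,-10.0385)
T_A = V + ((C−V)·d_A)·d_A = V + 6.3780·d_A = (31.3638,-12.1992)
T_B = V + ((C−V)·d_B)·d_B = V + 6.3780·d_B = (25.1841,-11.3429)
sweep = 180° − θ = 121.4390°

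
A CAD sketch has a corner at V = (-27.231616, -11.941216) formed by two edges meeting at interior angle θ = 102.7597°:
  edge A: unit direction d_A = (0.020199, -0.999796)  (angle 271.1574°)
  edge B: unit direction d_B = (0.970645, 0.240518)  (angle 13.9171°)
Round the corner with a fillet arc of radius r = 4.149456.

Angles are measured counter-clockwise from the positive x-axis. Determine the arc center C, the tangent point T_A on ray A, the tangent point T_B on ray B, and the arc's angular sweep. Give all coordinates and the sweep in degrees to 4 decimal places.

center=(-23.0160,-15.1716) T_A=(-27.1647,-15.2554) T_B=(-24.0141,-11.1439) sweep=77.2403

bisector direction at 322.5372° = (0.793749,-0.608246)
center distance |VC| = r/sin(θ/2) = 4.149456/sin(51.3798°) = 5.310957
C = V + |VC|·bis = (-23.0160,-15.1716)
T_A = V + ((C−V)·d_A)·d_A = V + 3.3149·d_A = (-27.1647,-15.2554)
T_B = V + ((C−V)·d_B)·d_B = V + 3.3149·d_B = (-24.0141,-11.1439)
sweep = 180° − θ = 77.2403°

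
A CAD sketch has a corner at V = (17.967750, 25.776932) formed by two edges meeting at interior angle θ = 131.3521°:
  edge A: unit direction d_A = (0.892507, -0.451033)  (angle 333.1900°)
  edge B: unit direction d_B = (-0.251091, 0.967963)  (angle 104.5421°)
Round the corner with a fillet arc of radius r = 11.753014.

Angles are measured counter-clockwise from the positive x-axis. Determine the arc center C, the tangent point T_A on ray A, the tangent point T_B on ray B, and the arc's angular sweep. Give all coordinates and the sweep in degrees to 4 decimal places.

bisector direction at 38.8660° = (0.778615,0.627502)
center distance |VC| = r/sin(θ/2) = 11.753014/sin(65.6761°) = 12.897950
C = V + |VC|·bis = (28.0103,33.8704)
T_A = V + ((C−V)·d_A)·d_A = V + 5.3126·d_A = (22.7093,23.3808)
T_B = V + ((C−V)·d_B)·d_B = V + 5.3126·d_B = (16.6338,30.9193)
sweep = 180° − θ = 48.6479°

center=(28.0103,33.8704) T_A=(22.7093,23.3808) T_B=(16.6338,30.9193) sweep=48.6479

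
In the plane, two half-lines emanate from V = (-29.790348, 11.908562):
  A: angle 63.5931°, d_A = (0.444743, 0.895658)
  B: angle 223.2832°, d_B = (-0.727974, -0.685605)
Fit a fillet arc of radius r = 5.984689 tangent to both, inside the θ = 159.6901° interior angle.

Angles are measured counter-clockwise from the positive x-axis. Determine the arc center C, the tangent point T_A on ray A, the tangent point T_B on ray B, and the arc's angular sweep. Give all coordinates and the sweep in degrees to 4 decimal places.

center=(-34.6738,15.5303) T_A=(-29.3136,12.8687) T_B=(-30.5707,11.1736) sweep=20.3099

bisector direction at 143.4382° = (-0.803214,0.595690)
center distance |VC| = r/sin(θ/2) = 5.984689/sin(79.8451°) = 6.079934
C = V + |VC|·bis = (-34.6738,15.5303)
T_A = V + ((C−V)·d_A)·d_A = V + 1.0720·d_A = (-29.3136,12.8687)
T_B = V + ((C−V)·d_B)·d_B = V + 1.0720·d_B = (-30.5707,11.1736)
sweep = 180° − θ = 20.3099°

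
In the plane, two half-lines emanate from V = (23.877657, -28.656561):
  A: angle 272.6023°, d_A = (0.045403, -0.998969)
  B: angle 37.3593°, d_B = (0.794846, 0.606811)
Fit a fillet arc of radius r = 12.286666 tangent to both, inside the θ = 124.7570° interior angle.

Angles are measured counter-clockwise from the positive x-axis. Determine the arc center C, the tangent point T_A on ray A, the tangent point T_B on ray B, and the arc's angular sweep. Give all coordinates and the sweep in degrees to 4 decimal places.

center=(36.4436,-34.5213) T_A=(24.1696,-35.0791) T_B=(28.9879,-24.7553) sweep=55.2430

bisector direction at 334.9808° = (0.906166,-0.422922)
center distance |VC| = r/sin(θ/2) = 12.286666/sin(62.3785°) = 13.867105
C = V + |VC|·bis = (36.4436,-34.5213)
T_A = V + ((C−V)·d_A)·d_A = V + 6.4292·d_A = (24.1696,-35.0791)
T_B = V + ((C−V)·d_B)·d_B = V + 6.4292·d_B = (28.9879,-24.7553)
sweep = 180° − θ = 55.2430°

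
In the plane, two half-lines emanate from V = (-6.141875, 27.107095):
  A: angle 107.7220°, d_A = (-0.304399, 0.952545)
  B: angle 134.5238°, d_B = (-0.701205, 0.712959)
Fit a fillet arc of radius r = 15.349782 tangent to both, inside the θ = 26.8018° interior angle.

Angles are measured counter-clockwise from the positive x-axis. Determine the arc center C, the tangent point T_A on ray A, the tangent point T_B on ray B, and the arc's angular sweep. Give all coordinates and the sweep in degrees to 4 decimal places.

center=(-40.3748,83.8044) T_A=(-25.7534,88.4768) T_B=(-51.3185,73.0410) sweep=153.1982

bisector direction at 121.1229° = (-0.516876,0.856061)
center distance |VC| = r/sin(θ/2) = 15.349782/sin(13.4009°) = 66.230459
C = V + |VC|·bis = (-40.3748,83.8044)
T_A = V + ((C−V)·d_A)·d_A = V + 64.4272·d_A = (-25.7534,88.4768)
T_B = V + ((C−V)·d_B)·d_B = V + 64.4272·d_B = (-51.3185,73.0410)
sweep = 180° − θ = 153.1982°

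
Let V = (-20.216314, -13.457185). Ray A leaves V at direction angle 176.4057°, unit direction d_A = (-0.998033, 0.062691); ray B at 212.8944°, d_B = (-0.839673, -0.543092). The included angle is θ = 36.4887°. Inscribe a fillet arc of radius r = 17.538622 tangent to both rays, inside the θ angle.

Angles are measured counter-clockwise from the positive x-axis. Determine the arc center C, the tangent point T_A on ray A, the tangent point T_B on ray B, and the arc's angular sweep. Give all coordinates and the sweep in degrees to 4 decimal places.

center=(-74.4164,-27.6258) T_A=(-73.3168,-10.1217) T_B=(-64.8913,-42.3525) sweep=143.5113

bisector direction at 194.6500° = (-0.967489,-0.252915)
center distance |VC| = r/sin(θ/2) = 17.538622/sin(18.2444°) = 56.021380
C = V + |VC|·bis = (-74.4164,-27.6258)
T_A = V + ((C−V)·d_A)·d_A = V + 53.2052·d_A = (-73.3168,-10.1217)
T_B = V + ((C−V)·d_B)·d_B = V + 53.2052·d_B = (-64.8913,-42.3525)
sweep = 180° − θ = 143.5113°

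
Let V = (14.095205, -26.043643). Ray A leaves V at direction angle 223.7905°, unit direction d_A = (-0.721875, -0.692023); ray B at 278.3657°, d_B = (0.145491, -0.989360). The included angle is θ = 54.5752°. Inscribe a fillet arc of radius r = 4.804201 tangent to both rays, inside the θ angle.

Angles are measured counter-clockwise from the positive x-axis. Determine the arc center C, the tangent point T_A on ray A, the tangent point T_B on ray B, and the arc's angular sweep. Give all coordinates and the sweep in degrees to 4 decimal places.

center=(10.6971,-35.9564) T_A=(7.3724,-32.4884) T_B=(15.4501,-35.2575) sweep=125.4248

bisector direction at 251.0781° = (-0.324279,-0.945961)
center distance |VC| = r/sin(θ/2) = 4.804201/sin(27.2876°) = 10.479060
C = V + |VC|·bis = (10.6971,-35.9564)
T_A = V + ((C−V)·d_A)·d_A = V + 9.3129·d_A = (7.3724,-32.4884)
T_B = V + ((C−V)·d_B)·d_B = V + 9.3129·d_B = (15.4501,-35.2575)
sweep = 180° − θ = 125.4248°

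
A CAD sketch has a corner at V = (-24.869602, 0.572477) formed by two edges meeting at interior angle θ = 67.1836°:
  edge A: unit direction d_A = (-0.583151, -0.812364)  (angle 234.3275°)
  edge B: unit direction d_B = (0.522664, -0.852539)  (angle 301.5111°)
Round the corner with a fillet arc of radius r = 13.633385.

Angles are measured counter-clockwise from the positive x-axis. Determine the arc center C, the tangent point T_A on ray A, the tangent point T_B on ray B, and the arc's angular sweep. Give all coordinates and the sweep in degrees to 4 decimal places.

bisector direction at 267.9193° = (-0.036307,-0.999341)
center distance |VC| = r/sin(θ/2) = 13.633385/sin(33.5918°) = 24.641364
C = V + |VC|·bis = (-25.7643,-24.0526)
T_A = V + ((C−V)·d_A)·d_A = V + 20.5263·d_A = (-36.8395,-16.1023)
T_B = V + ((C−V)·d_B)·d_B = V + 20.5263·d_B = (-14.1413,-16.9270)
sweep = 180° − θ = 112.8164°

center=(-25.7643,-24.0526) T_A=(-36.8395,-16.1023) T_B=(-14.1413,-16.9270) sweep=112.8164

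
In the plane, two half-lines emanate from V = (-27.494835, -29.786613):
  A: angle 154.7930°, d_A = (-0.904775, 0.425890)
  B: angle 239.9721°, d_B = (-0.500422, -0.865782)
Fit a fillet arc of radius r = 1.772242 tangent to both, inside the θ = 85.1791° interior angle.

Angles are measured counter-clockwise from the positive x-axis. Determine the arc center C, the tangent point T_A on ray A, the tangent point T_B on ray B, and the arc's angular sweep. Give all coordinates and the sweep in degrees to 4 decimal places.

bisector direction at 197.3826° = (-0.954331,-0.298750)
center distance |VC| = r/sin(θ/2) = 1.772242/sin(42.5896°) = 2.618786
C = V + |VC|·bis = (-29.9940,-30.5690)
T_A = V + ((C−V)·d_A)·d_A = V + 1.9280·d_A = (-29.2392,-28.9655)
T_B = V + ((C−V)·d_B)·d_B = V + 1.9280·d_B = (-28.4597,-31.4558)
sweep = 180° − θ = 94.8209°

center=(-29.9940,-30.5690) T_A=(-29.2392,-28.9655) T_B=(-28.4597,-31.4558) sweep=94.8209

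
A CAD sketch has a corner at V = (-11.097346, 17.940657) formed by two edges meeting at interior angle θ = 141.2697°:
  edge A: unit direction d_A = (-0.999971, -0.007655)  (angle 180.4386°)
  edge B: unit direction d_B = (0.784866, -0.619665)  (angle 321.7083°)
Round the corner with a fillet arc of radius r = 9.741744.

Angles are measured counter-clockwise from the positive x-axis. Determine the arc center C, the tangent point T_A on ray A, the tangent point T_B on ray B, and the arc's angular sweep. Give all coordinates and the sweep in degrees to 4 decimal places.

center=(-14.4466,8.1730) T_A=(-14.5212,17.9144) T_B=(-8.4100,15.8190) sweep=38.7303

bisector direction at 251.0735° = (-0.324356,-0.945935)
center distance |VC| = r/sin(θ/2) = 9.741744/sin(70.6349°) = 10.325939
C = V + |VC|·bis = (-14.4466,8.1730)
T_A = V + ((C−V)·d_A)·d_A = V + 3.4240·d_A = (-14.5212,17.9144)
T_B = V + ((C−V)·d_B)·d_B = V + 3.4240·d_B = (-8.4100,15.8190)
sweep = 180° − θ = 38.7303°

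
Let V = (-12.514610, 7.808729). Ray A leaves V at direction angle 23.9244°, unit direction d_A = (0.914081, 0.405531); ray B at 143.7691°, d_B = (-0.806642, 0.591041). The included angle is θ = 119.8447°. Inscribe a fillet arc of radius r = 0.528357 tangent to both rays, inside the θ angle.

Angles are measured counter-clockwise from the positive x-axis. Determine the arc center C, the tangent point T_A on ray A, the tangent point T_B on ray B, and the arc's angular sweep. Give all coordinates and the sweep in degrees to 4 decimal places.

center=(-12.4492,8.4158) T_A=(-12.2349,7.9328) T_B=(-12.7614,7.9896) sweep=60.1553

bisector direction at 83.8468° = (0.107188,0.994239)
center distance |VC| = r/sin(θ/2) = 0.528357/sin(59.9224°) = 0.610572
C = V + |VC|·bis = (-12.4492,8.4158)
T_A = V + ((C−V)·d_A)·d_A = V + 0.3060·d_A = (-12.2349,7.9328)
T_B = V + ((C−V)·d_B)·d_B = V + 0.3060·d_B = (-12.7614,7.9896)
sweep = 180° − θ = 60.1553°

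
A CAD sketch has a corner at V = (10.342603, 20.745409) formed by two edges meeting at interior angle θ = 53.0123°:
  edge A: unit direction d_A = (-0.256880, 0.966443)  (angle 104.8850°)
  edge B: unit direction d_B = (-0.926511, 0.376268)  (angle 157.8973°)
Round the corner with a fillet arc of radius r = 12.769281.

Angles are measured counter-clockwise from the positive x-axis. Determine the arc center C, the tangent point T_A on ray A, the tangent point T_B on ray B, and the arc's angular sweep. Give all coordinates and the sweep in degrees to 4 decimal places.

center=(-8.5754,42.2104) T_A=(3.7654,45.4905) T_B=(-13.3801,30.3795) sweep=126.9877

bisector direction at 131.3912° = (-0.661196,0.750213)
center distance |VC| = r/sin(θ/2) = 12.769281/sin(26.5062°) = 28.611822
C = V + |VC|·bis = (-8.5754,42.2104)
T_A = V + ((C−V)·d_A)·d_A = V + 25.6043·d_A = (3.7654,45.4905)
T_B = V + ((C−V)·d_B)·d_B = V + 25.6043·d_B = (-13.3801,30.3795)
sweep = 180° − θ = 126.9877°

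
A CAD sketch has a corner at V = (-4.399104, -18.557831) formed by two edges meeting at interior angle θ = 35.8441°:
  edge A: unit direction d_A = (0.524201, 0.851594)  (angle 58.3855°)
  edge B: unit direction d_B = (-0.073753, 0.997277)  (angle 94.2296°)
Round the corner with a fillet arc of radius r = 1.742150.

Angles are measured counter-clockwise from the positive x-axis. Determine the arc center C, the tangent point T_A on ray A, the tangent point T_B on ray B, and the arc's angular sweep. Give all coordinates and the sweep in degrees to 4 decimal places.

center=(-3.0590,-13.0573) T_A=(-1.5754,-13.9705) T_B=(-4.7964,-13.1858) sweep=144.1559

bisector direction at 76.3075° = (0.236710,0.971580)
center distance |VC| = r/sin(θ/2) = 1.742150/sin(17.9220°) = 5.661426
C = V + |VC|·bis = (-3.0590,-13.0573)
T_A = V + ((C−V)·d_A)·d_A = V + 5.3867·d_A = (-1.5754,-13.9705)
T_B = V + ((C−V)·d_B)·d_B = V + 5.3867·d_B = (-4.7964,-13.1858)
sweep = 180° − θ = 144.1559°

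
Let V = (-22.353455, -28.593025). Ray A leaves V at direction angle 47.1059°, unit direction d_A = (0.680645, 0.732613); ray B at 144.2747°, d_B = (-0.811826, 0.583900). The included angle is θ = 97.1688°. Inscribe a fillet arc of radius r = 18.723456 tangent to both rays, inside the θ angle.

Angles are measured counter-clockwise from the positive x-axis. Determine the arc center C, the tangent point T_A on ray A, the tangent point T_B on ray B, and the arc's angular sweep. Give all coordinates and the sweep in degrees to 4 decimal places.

bisector direction at 95.6903° = (-0.099151,0.995072)
center distance |VC| = r/sin(θ/2) = 18.723456/sin(48.5844°) = 24.966905
C = V + |VC|·bis = (-24.8290,-3.7491)
T_A = V + ((C−V)·d_A)·d_A = V + 16.5160·d_A = (-11.1119,-16.4932)
T_B = V + ((C−V)·d_B)·d_B = V + 16.5160·d_B = (-35.7616,-18.9493)
sweep = 180° − θ = 82.8312°

center=(-24.8290,-3.7491) T_A=(-11.1119,-16.4932) T_B=(-35.7616,-18.9493) sweep=82.8312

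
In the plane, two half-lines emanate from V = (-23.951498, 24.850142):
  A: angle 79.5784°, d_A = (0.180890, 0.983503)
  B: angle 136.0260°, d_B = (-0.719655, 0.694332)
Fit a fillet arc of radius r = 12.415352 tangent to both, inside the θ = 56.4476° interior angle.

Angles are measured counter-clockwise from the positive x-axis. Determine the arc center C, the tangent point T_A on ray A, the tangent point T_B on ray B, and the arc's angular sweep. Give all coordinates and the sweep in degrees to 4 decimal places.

bisector direction at 107.8022° = (-0.305732,0.952118)
center distance |VC| = r/sin(θ/2) = 12.415352/sin(28.2238°) = 26.252719
C = V + |VC|·bis = (-31.9778,49.8458)
T_A = V + ((C−V)·d_A)·d_A = V + 23.1315·d_A = (-19.7673,47.6000)
T_B = V + ((C−V)·d_B)·d_B = V + 23.1315·d_B = (-40.5982,40.9110)
sweep = 180° − θ = 123.5524°

center=(-31.9778,49.8458) T_A=(-19.7673,47.6000) T_B=(-40.5982,40.9110) sweep=123.5524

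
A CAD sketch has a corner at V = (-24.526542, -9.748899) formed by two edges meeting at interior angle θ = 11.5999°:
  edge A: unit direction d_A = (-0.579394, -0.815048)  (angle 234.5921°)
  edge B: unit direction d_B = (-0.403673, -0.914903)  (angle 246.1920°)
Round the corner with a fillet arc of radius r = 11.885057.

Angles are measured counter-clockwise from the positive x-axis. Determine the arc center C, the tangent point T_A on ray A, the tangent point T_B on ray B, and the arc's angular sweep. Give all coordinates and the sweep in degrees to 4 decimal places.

bisector direction at 240.3920° = (-0.494063,-0.869426)
center distance |VC| = r/sin(θ/2) = 11.885057/sin(5.7999°) = 117.609287
C = V + |VC|·bis = (-82.6329,-112.0015)
T_A = V + ((C−V)·d_A)·d_A = V + 117.0072·d_A = (-92.3198,-105.1154)
T_B = V + ((C−V)·d_B)·d_B = V + 117.0072·d_B = (-71.7592,-116.7992)
sweep = 180° − θ = 168.4001°

center=(-82.6329,-112.0015) T_A=(-92.3198,-105.1154) T_B=(-71.7592,-116.7992) sweep=168.4001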